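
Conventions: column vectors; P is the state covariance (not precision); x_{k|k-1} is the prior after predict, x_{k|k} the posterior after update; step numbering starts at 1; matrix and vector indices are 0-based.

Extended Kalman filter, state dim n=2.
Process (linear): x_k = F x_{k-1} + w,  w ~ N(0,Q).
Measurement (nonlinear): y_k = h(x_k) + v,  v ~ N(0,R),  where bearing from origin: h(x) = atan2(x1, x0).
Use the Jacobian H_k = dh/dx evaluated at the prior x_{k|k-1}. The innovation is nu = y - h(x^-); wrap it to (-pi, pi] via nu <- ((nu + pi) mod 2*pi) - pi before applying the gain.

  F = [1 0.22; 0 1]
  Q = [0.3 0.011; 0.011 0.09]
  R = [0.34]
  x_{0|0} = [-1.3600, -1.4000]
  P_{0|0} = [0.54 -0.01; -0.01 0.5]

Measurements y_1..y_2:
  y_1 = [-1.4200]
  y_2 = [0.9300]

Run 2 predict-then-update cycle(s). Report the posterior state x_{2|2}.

x_post = [-3.4860, -1.2959]

step 1: x^-=[-1.6680, -1.4000]  P^-=[0.8598 0.1110; 0.1110 0.5900]  H_jac=[0.2952 -0.3517]  S=[0.4649]  K=[0.4620; -0.3759]  nu=[1.0233]  x^+=[-1.1952, -1.7847]  P^+=[0.7606 0.1917; 0.1917 0.5243]
step 2: x^-=[-1.5878, -1.7847]  P^-=[1.1703 0.3181; 0.3181 0.6143]  H_jac=[0.3128 -0.2783]  S=[0.4467]  K=[0.6213; -0.1600]  nu=[-3.0553]  x^+=[-3.4860, -1.2959]  P^+=[0.9979 0.3625; 0.3625 0.6029]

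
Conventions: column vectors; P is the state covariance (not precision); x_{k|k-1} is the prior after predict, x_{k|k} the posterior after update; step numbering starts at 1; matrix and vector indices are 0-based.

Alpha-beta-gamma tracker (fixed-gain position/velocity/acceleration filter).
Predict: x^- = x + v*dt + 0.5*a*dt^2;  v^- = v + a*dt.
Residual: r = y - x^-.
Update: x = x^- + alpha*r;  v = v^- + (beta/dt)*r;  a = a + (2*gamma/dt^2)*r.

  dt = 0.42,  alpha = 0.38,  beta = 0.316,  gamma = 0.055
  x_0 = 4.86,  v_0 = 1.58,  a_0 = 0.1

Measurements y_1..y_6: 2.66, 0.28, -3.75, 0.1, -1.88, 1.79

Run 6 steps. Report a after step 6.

a_post = 5.4581

step 1: x_pred=5.5324  r=-2.8724  x^+=4.4409  v^+=-0.5392  a^+=-1.6912
step 2: x_pred=4.0653  r=-3.7853  x^+=2.6269  v^+=-4.0974  a^+=-4.0516
step 3: x_pred=0.5486  r=-4.2986  x^+=-1.0849  v^+=-9.0333  a^+=-6.7322
step 4: x_pred=-5.4726  r=5.5726  x^+=-3.3550  v^+=-7.6681  a^+=-3.2572
step 5: x_pred=-6.8629  r=4.9829  x^+=-4.9694  v^+=-5.2870  a^+=-0.1499
step 6: x_pred=-7.2032  r=8.9932  x^+=-3.7858  v^+=1.4163  a^+=5.4581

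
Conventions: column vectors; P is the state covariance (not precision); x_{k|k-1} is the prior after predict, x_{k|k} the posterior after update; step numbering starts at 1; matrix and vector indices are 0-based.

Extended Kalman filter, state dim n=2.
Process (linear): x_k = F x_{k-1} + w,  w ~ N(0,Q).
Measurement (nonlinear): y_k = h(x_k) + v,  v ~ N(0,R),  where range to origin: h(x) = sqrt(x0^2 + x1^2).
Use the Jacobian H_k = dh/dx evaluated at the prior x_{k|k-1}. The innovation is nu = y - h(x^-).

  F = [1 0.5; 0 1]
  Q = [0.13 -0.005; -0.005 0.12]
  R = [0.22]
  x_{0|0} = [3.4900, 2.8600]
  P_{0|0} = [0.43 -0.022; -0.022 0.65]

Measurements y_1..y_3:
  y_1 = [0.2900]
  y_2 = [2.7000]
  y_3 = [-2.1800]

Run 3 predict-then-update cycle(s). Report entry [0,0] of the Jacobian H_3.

H_jac[0,0] = 0.9986

step 1: x^-=[4.9200, 2.8600]  P^-=[0.7005 0.2980; 0.2980 0.7700]  H_jac=[0.8645 0.5026]  S=[1.1970]  K=[0.6311; 0.5385]  nu=[-5.4009]  x^+=[1.5118, -0.0484]  P^+=[0.2238 -0.1088; -0.1088 0.4229]
step 2: x^-=[1.4875, -0.0484]  P^-=[0.3508 0.0977; 0.0977 0.5429]  H_jac=[0.9995 -0.0325]  S=[0.5646]  K=[0.6153; 0.1416]  nu=[1.2117]  x^+=[2.2331, 0.1231]  P^+=[0.1370 0.0485; 0.0485 0.5316]
step 3: x^-=[2.2946, 0.1231]  P^-=[0.4484 0.3093; 0.3093 0.6516]  H_jac=[0.9986 0.0536]  S=[0.7020]  K=[0.6614; 0.4896]  nu=[-4.4779]  x^+=[-0.6669, -2.0692]  P^+=[0.1413 0.0819; 0.0819 0.4833]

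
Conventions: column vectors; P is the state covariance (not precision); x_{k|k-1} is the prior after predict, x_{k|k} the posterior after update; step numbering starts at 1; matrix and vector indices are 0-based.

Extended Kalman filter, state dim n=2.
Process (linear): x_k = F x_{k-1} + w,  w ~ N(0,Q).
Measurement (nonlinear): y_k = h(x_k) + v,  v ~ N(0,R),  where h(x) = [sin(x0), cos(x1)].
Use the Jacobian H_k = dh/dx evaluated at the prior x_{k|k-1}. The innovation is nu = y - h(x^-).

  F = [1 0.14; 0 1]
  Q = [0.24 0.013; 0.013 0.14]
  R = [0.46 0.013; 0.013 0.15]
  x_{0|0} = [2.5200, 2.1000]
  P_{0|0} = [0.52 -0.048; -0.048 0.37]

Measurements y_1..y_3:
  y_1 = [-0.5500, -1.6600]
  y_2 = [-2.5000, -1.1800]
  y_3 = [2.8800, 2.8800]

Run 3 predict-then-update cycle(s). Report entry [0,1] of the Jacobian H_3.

H_jac[0,1] = 0.0000

step 1: x^-=[2.8140, 2.1000]  P^-=[0.7538 0.0168; 0.0168 0.5100]  H_jac=[-0.9468 0.0000; 0.0000 -0.8632]  S=[1.1358 0.0267; 0.0267 0.5300]  K=[-0.6285 0.0043; 0.0056 -0.8309]  nu=[-0.8718, -1.1552]  x^+=[3.3569, 3.0550]  P^+=[0.3053 0.0087; 0.0087 0.1443]
step 2: x^-=[3.7846, 3.0550]  P^-=[0.5506 0.0419; 0.0419 0.2843]  H_jac=[-0.8003 0.0000; 0.0000 -0.0865]  S=[0.8126 0.0159; 0.0159 0.1521]  K=[-0.5429 0.0329; -0.0382 -0.1577]  nu=[-1.9004, -0.1837]  x^+=[4.8102, 3.1565]  P^+=[0.3115 0.0245; 0.0245 0.2791]
step 3: x^-=[5.2521, 3.1565]  P^-=[0.5638 0.0766; 0.0766 0.4191]  H_jac=[0.5139 0.0000; 0.0000 0.0149]  S=[0.6089 0.0136; 0.0136 0.1501]  K=[0.4766 -0.0355; 0.0638 0.0359]  nu=[3.7379, 3.8799]  x^+=[6.8959, 3.5345]  P^+=[0.4258 0.0581; 0.0581 0.4164]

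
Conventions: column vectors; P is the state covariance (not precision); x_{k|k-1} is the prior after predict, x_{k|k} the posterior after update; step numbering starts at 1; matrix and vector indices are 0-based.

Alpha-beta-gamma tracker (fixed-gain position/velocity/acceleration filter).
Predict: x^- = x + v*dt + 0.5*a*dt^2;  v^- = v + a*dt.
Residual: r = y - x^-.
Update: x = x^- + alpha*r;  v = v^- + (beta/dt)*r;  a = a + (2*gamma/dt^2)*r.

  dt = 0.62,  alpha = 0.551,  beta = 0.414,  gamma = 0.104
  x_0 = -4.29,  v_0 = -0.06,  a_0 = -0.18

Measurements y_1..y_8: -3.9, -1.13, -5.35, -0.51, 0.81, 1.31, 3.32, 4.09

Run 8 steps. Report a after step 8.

a_post = -0.3264

step 1: x_pred=-4.3618  r=0.4618  x^+=-4.1073  v^+=0.1368  a^+=0.0699
step 2: x_pred=-4.0091  r=2.8791  x^+=-2.4227  v^+=2.1026  a^+=1.6278
step 3: x_pred=-0.8063  r=-4.5437  x^+=-3.3099  v^+=0.0778  a^+=-0.8309
step 4: x_pred=-3.4213  r=2.9113  x^+=-1.8172  v^+=1.5067  a^+=0.7445
step 5: x_pred=-0.7400  r=1.5500  x^+=0.1141  v^+=3.0032  a^+=1.5832
step 6: x_pred=2.2803  r=-0.9703  x^+=1.7457  v^+=3.3368  a^+=1.0581
step 7: x_pred=4.0179  r=-0.6979  x^+=3.6334  v^+=3.5269  a^+=0.6805
step 8: x_pred=5.9508  r=-1.8608  x^+=4.9255  v^+=2.7062  a^+=-0.3264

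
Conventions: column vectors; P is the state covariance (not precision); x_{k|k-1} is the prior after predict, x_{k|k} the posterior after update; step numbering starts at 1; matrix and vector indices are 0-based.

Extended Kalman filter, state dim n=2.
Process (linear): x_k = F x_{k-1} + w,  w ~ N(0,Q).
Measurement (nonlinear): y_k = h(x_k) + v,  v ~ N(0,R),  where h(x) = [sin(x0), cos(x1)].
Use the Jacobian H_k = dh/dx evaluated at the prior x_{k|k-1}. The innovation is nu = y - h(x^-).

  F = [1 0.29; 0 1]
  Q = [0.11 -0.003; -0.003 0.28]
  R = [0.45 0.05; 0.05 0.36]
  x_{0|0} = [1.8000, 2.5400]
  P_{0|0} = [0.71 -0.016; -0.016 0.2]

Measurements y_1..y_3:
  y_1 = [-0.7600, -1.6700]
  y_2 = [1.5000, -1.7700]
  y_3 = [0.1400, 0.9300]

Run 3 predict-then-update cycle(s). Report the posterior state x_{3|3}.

x_post = [3.5954, 2.2733]

step 1: x^-=[2.5366, 2.5400]  P^-=[0.8275 0.0390; 0.0390 0.4800]  H_jac=[-0.8225 0.0000; 0.0000 -0.5660]  S=[1.0098 0.0682; 0.0682 0.5137]  K=[-0.6772 0.0469; 0.0040 -0.5293]  nu=[-1.3288, -0.8456]  x^+=[3.3968, 2.9823]  P^+=[0.3676 0.0300; 0.0300 0.3363]
step 2: x^-=[4.2616, 2.9823]  P^-=[0.5233 0.1245; 0.1245 0.6163]  H_jac=[-0.4356 0.0000; 0.0000 -0.1586]  S=[0.5493 0.0586; 0.0586 0.3755]  K=[-0.4163 0.0124; -0.0722 -0.2491]  nu=[2.4001, -0.7827]  x^+=[3.2527, 3.0040]  P^+=[0.4287 0.1032; 0.1032 0.5881]
step 3: x^-=[4.1238, 3.0040]  P^-=[0.6480 0.2707; 0.2707 0.8681]  H_jac=[-0.5552 0.0000; 0.0000 -0.1372]  S=[0.6497 0.0706; 0.0706 0.3763]  K=[-0.5542 0.0053; -0.2010 -0.2787]  nu=[0.9717, 1.9205]  x^+=[3.5954, 2.2733]  P^+=[0.4488 0.1880; 0.1880 0.8047]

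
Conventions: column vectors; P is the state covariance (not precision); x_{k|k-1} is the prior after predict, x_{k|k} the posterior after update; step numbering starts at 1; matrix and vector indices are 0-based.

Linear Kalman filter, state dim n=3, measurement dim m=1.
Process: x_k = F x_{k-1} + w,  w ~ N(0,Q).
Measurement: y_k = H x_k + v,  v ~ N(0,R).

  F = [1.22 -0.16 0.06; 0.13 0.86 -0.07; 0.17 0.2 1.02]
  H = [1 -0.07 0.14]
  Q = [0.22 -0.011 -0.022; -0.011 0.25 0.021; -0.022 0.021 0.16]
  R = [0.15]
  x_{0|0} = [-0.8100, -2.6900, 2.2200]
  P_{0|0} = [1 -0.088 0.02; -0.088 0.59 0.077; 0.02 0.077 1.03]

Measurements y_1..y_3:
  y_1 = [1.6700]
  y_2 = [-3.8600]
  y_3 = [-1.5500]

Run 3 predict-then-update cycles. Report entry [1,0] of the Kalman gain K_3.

K[1,0] = -0.1710

step 1: x^-=[-0.4246, -2.5741, 1.5887]  P^-=[1.7630 -0.0251 0.2239; -0.0251 0.6790 0.1248; 0.2239 0.1248 1.3165]  S=[2.0059]  K=[0.8954; -0.0275; 0.1992]  nu=[1.6920]  x^+=[1.0904, -2.6207, 1.9257]  P^+=[0.1547 0.0243 -0.1338; 0.0243 0.6775 0.1358; -0.1338 0.1358 1.2369]
step 2: x^-=[1.8652, -2.2468, 1.6254]  P^-=[0.4404 -0.0410 -0.1190; -0.0410 0.7513 0.1578; -0.1190 0.1578 1.4891]  S=[0.5926]  K=[0.7199; -0.1206; 0.1323]  nu=[-6.1100]  x^+=[-2.5336, -1.5099, 0.8169]  P^+=[0.1333 0.0105 -0.1755; 0.0105 0.7426 0.1673; -0.1755 0.1673 1.4787]
step 3: x^-=[-2.8003, -1.6851, 0.1005]  P^-=[0.4097 -0.0634 -0.1708; -0.0634 0.7941 0.1711; -0.1708 0.1711 1.7401]  S=[0.5554]  K=[0.7026; -0.1710; 0.1096]  nu=[1.1183]  x^+=[-2.0146, -1.8763, 0.2231]  P^+=[0.1355 0.0034 -0.2135; 0.0034 0.7779 0.1816; -0.2135 0.1816 1.7335]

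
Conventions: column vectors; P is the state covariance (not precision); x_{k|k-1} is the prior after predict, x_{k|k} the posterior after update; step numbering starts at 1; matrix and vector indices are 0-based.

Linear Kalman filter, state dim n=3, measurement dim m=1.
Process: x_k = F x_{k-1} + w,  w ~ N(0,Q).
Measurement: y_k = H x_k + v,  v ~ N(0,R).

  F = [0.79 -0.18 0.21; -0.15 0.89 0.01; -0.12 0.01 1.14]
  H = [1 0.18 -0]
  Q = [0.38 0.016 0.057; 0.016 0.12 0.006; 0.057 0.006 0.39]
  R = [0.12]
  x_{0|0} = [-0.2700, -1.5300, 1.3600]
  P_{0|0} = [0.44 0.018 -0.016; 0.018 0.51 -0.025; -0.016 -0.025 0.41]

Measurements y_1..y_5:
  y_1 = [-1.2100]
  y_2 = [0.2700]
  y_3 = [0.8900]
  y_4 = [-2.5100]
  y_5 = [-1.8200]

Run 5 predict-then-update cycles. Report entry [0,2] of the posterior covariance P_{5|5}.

P_post[0,2] = 0.0684

step 1: x^-=[0.3477, -1.3076, 1.5675]  P^-=[0.6807 -0.1081 0.1041; -0.1081 0.5287 -0.0014; 0.1041 -0.0014 0.9330]  S=[0.7789]  K=[0.8489; -0.0166; 0.1334]  nu=[-1.3223]  x^+=[-0.7749, -1.2857, 1.3912]  P^+=[0.1194 -0.0971 0.0159; -0.0971 0.5285 0.0003; 0.0159 0.0003 0.9191]
step 2: x^-=[-0.0886, -1.0141, 1.6660]  P^-=[0.5450 -0.1521 0.2758; -0.1521 0.5673 0.0314; 0.2758 0.0314 1.5822]  S=[0.6287]  K=[0.8234; -0.0795; 0.4477]  nu=[0.5411]  x^+=[0.3570, -1.0571, 1.9083]  P^+=[0.1188 -0.1109 0.0440; -0.1109 0.5633 0.0538; 0.0440 0.0538 1.4561]
step 3: x^-=[0.8731, -0.9753, 2.1221]  P^-=[0.5787 -0.1573 0.4177; -0.1573 0.5995 0.0888; 0.4177 0.0888 2.2736]  S=[0.6615]  K=[0.8320; -0.0747; 0.6556]  nu=[0.1925]  x^+=[1.0332, -0.9897, 2.2483]  P^+=[0.1208 -0.1162 0.0569; -0.1162 0.5958 0.1212; 0.0569 0.1212 1.9893]
step 4: x^-=[1.4665, -1.0133, 2.4291]  P^-=[0.6052 -0.1533 0.5425; -0.1533 0.6278 0.1619; 0.5425 0.1619 2.9646]  S=[0.6903]  K=[0.8367; -0.0584; 0.8280]  nu=[-3.7941]  x^+=[-1.7079, -0.7917, -0.7126]  P^+=[0.1219 -0.1196 0.0642; -0.1196 0.6255 0.1953; 0.0642 0.1953 2.4913]
step 5: x^-=[-1.3564, -0.4556, -0.6153]  P^-=[0.6268 -0.1461 0.6537; -0.1461 0.6537 0.2422; 0.6537 0.2422 3.6166]  S=[0.7154]  K=[0.8394; -0.0398; 0.9748]  nu=[-0.3816]  x^+=[-1.6767, -0.4404, -0.9873]  P^+=[0.1227 -0.1222 0.0684; -0.1222 0.6525 0.2699; 0.0684 0.2699 2.9369]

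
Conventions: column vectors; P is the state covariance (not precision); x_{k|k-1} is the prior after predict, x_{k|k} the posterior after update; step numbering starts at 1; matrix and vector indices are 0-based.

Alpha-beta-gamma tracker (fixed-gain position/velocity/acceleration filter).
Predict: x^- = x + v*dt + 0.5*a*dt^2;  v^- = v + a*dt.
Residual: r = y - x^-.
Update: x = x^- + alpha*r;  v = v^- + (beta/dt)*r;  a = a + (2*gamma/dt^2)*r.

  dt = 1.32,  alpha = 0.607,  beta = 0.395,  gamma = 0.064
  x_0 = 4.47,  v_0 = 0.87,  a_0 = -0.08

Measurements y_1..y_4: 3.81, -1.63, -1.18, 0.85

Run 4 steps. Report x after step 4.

step 1: x_pred=5.5487  r=-1.7387  x^+=4.4933  v^+=0.2441  a^+=-0.2077
step 2: x_pred=4.6346  r=-6.2646  x^+=0.8320  v^+=-1.9047  a^+=-0.6679
step 3: x_pred=-2.2642  r=1.0842  x^+=-1.6061  v^+=-2.4620  a^+=-0.5883
step 4: x_pred=-5.3684  r=6.2184  x^+=-1.5938  v^+=-1.3777  a^+=-0.1315

x_post = -1.5938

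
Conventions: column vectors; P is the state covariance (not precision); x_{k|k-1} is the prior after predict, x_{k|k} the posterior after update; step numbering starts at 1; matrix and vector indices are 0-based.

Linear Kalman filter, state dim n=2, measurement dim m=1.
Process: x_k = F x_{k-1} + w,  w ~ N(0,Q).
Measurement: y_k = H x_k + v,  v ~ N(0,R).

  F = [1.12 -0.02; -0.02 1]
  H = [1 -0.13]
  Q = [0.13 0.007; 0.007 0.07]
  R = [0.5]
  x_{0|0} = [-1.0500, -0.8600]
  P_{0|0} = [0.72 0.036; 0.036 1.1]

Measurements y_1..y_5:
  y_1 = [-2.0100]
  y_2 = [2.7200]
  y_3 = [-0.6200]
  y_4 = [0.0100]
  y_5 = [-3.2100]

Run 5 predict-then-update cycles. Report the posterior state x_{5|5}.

step 1: x^-=[-1.1588, -0.8390]  P^-=[1.0320 0.0092; 0.0092 1.1688]  S=[1.5494]  K=[0.6653; -0.0921]  nu=[-0.9603]  x^+=[-1.7977, -0.7505]  P^+=[0.3462 0.1042; 0.1042 1.1557]
step 2: x^-=[-1.9984, -0.7146]  P^-=[0.5601 0.0928; 0.0928 1.2217]  S=[1.0566]  K=[0.5187; -0.0624]  nu=[4.6255]  x^+=[0.4006, -1.0034]  P^+=[0.2758 0.1271; 0.1271 1.2175]
step 3: x^-=[0.4688, -1.0114]  P^-=[0.4708 0.1188; 0.1188 1.2826]  S=[0.9616]  K=[0.4736; -0.0498]  nu=[-1.2203]  x^+=[-0.1091, -0.9506]  P^+=[0.2552 0.1415; 0.1415 1.2802]
step 4: x^-=[-0.1032, -0.9484]  P^-=[0.4443 0.1342; 0.1342 1.3446]  S=[0.9321]  K=[0.4579; -0.0435]  nu=[-0.0101]  x^+=[-0.1078, -0.9480]  P^+=[0.2488 0.1528; 0.1528 1.3429]
step 5: x^-=[-0.1018, -0.9458]  P^-=[0.4358 0.1458; 0.1458 1.4069]  S=[0.9217]  K=[0.4523; -0.0403]  nu=[-3.2312]  x^+=[-1.5632, -0.8157]  P^+=[0.2473 0.1626; 0.1626 1.4054]

x_post = [-1.5632, -0.8157]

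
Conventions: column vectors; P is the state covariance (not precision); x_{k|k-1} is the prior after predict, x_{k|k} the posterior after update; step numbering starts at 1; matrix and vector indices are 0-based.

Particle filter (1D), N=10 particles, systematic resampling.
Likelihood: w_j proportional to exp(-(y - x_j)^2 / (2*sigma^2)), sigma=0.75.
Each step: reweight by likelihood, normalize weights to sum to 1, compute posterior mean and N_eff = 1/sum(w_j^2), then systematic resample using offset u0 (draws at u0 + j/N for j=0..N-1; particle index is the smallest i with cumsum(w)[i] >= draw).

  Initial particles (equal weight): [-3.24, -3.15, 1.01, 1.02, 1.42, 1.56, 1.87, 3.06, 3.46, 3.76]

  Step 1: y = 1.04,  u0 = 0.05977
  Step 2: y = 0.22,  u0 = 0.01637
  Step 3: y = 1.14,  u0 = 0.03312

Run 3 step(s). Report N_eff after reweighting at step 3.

step 1: w=[0.0000, 0.0000, 0.2356, 0.2357, 0.2074, 0.1854, 0.1278, 0.0063, 0.0013, 0.0003]  mean=1.3263  Neff=4.8803  idx=[2, 2, 3, 3, 3, 4, 4, 5, 5, 6]
step 2: w=[0.1473, 0.1473, 0.1453, 0.1453, 0.1453, 0.0713, 0.0713, 0.0520, 0.0520, 0.0228]  mean=1.1497  Neff=8.1409  idx=[0, 0, 1, 2, 2, 3, 4, 4, 6, 7]
step 3: w=[0.1018, 0.1018, 0.1018, 0.1020, 0.1020, 0.1020, 0.1020, 0.1020, 0.0964, 0.0883]  mean=1.1032  Neff=9.9821  idx=[0, 1, 2, 3, 4, 5, 6, 7, 8, 9]

N_eff = 9.9821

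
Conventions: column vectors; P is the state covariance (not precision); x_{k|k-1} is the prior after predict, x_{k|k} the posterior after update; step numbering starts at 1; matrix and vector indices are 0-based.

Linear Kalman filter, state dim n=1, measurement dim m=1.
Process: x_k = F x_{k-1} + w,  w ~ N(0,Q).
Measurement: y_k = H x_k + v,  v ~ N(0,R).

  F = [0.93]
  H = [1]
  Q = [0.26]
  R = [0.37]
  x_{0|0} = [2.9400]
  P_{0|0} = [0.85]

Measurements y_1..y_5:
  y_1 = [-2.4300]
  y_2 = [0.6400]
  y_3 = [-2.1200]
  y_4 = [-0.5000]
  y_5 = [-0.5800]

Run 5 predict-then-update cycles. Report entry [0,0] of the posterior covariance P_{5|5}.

P_post[0,0] = 0.1995

step 1: x^-=[2.7342]  P^-=[0.9952]  S=[1.3652]  K=[0.7290]  nu=[-5.1642]  x^+=[-1.0303]  P^+=[0.2697]
step 2: x^-=[-0.9582]  P^-=[0.4933]  S=[0.8633]  K=[0.5714]  nu=[1.5982]  x^+=[-0.0450]  P^+=[0.2114]
step 3: x^-=[-0.0418]  P^-=[0.4429]  S=[0.8129]  K=[0.5448]  nu=[-2.0782]  x^+=[-1.1741]  P^+=[0.2016]
step 4: x^-=[-1.0919]  P^-=[0.4343]  S=[0.8043]  K=[0.5400]  nu=[0.5919]  x^+=[-0.7723]  P^+=[0.1998]
step 5: x^-=[-0.7182]  P^-=[0.4328]  S=[0.8028]  K=[0.5391]  nu=[0.1382]  x^+=[-0.6437]  P^+=[0.1995]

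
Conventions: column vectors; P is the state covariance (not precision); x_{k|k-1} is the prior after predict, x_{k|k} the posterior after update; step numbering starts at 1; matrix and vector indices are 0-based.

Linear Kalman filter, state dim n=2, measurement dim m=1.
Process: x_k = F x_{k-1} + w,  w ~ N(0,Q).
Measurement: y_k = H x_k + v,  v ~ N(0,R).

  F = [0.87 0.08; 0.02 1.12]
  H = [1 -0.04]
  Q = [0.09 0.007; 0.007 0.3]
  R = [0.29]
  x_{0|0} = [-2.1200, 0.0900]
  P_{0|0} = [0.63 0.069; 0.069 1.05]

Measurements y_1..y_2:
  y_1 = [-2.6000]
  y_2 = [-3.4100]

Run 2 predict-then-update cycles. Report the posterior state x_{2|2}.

x_post = [-2.6917, -0.5070]

step 1: x^-=[-1.8372, 0.0584]  P^-=[0.5832 0.1794; 0.1794 1.6205]  S=[0.8614]  K=[0.6687; 0.1330]  nu=[-0.7605]  x^+=[-2.3457, -0.0427]  P^+=[0.1980 0.1028; 0.1028 1.6052]
step 2: x^-=[-2.0442, -0.0948]  P^-=[0.2645 0.2546; 0.2546 2.3183]  S=[0.5378]  K=[0.4728; 0.3010]  nu=[-1.3696]  x^+=[-2.6917, -0.5070]  P^+=[0.1442 0.1781; 0.1781 2.2696]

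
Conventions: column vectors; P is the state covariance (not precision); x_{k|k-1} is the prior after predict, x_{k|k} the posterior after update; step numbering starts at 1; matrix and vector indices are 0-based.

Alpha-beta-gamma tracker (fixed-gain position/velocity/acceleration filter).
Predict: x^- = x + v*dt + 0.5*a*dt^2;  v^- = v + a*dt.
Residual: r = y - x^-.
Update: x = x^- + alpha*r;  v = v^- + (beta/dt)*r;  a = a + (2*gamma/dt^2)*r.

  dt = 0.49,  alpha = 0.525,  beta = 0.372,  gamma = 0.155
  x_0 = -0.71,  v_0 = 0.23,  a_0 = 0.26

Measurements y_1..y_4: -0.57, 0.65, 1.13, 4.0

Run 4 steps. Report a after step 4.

a_post = 3.9501

step 1: x_pred=-0.5661  r=-0.0039  x^+=-0.5681  v^+=0.3544  a^+=0.2549
step 2: x_pred=-0.3639  r=1.0139  x^+=0.1684  v^+=1.2491  a^+=1.5640
step 3: x_pred=0.9682  r=0.1618  x^+=1.0532  v^+=2.1382  a^+=1.7729
step 4: x_pred=2.3137  r=1.6863  x^+=3.1990  v^+=4.2871  a^+=3.9501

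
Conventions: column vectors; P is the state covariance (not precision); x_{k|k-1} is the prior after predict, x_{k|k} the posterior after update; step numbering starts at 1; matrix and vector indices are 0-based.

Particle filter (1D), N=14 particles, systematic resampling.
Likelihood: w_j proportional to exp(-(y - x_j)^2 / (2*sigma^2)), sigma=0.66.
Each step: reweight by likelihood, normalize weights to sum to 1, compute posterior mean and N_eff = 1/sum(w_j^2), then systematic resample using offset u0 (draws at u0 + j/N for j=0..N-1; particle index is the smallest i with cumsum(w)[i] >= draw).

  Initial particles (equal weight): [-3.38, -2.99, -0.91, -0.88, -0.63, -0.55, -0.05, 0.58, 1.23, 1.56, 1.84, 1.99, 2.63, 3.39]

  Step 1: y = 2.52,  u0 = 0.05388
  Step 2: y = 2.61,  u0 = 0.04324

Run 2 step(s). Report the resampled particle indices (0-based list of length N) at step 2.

resampled_idx = [1, 2, 4, 5, 6, 7, 8, 8, 9, 10, 10, 11, 12, 13]

step 1: w=[0.0000, 0.0000, 0.0000, 0.0000, 0.0000, 0.0000, 0.0002, 0.0041, 0.0459, 0.1076, 0.1822, 0.2245, 0.3056, 0.1300]  mean=2.2529  Neff=4.8179  idx=[9, 9, 10, 10, 10, 11, 11, 11, 12, 12, 12, 12, 13, 13]
step 2: w=[0.0313, 0.0313, 0.0562, 0.0562, 0.0562, 0.0714, 0.0714, 0.0714, 0.1110, 0.1110, 0.1110, 0.1110, 0.0552, 0.0552]  mean=2.3765  Neff=12.1768  idx=[1, 2, 4, 5, 6, 7, 8, 8, 9, 10, 10, 11, 12, 13]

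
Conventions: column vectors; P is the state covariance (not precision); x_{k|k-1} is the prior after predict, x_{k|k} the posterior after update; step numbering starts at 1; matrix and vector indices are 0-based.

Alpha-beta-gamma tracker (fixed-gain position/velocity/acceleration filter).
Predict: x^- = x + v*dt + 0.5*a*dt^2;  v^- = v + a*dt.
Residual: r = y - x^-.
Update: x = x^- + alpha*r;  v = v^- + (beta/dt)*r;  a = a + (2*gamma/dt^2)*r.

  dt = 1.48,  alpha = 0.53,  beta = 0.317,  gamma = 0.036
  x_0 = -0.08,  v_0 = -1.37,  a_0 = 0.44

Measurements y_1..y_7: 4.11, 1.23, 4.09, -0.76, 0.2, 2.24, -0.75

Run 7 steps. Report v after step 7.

v_post = -0.3213

step 1: x_pred=-1.6257  r=5.7357  x^+=1.4142  v^+=0.5097  a^+=0.6285
step 2: x_pred=2.8570  r=-1.6270  x^+=1.9947  v^+=1.0915  a^+=0.5751
step 3: x_pred=4.2399  r=-0.1499  x^+=4.1604  v^+=1.9105  a^+=0.5701
step 4: x_pred=7.6123  r=-8.3723  x^+=3.1750  v^+=0.9610  a^+=0.2949
step 5: x_pred=4.9203  r=-4.7203  x^+=2.4185  v^+=0.3865  a^+=0.1398
step 6: x_pred=3.1435  r=-0.9035  x^+=2.6647  v^+=0.3998  a^+=0.1101
step 7: x_pred=3.3769  r=-4.1269  x^+=1.1896  v^+=-0.3213  a^+=-0.0256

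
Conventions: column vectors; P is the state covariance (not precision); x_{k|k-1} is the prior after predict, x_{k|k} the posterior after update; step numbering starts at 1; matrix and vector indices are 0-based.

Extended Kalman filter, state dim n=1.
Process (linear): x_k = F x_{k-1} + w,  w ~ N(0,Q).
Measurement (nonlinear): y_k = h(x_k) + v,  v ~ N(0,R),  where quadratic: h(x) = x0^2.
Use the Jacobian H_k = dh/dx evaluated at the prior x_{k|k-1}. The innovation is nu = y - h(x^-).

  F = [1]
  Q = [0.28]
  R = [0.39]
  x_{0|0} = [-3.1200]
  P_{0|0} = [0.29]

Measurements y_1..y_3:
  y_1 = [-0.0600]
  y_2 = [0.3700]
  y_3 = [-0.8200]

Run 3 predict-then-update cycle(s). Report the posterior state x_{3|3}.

x_post = [-0.2969]

step 1: x^-=[-3.1200]  P^-=[0.5700]  H_jac=[-6.2400]  S=[22.5844]  K=[-0.1575]  nu=[-9.7944]  x^+=[-1.5775]  P^+=[0.0098]
step 2: x^-=[-1.5775]  P^-=[0.2898]  H_jac=[-3.1550]  S=[3.2751]  K=[-0.2792]  nu=[-2.1185]  x^+=[-0.9860]  P^+=[0.0345]
step 3: x^-=[-0.9860]  P^-=[0.3145]  H_jac=[-1.9720]  S=[1.6130]  K=[-0.3845]  nu=[-1.7922]  x^+=[-0.2969]  P^+=[0.0760]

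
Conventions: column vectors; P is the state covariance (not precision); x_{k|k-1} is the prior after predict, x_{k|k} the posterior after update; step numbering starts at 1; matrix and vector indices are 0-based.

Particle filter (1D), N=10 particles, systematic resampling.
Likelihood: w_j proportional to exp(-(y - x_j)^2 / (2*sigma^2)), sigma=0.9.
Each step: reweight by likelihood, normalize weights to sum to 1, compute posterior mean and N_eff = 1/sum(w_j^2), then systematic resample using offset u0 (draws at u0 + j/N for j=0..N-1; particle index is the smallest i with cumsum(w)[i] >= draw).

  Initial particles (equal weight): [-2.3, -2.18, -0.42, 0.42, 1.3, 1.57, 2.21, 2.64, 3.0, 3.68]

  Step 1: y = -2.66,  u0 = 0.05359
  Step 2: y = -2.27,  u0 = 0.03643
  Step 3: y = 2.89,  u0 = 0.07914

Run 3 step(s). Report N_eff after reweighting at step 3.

N_eff = 8.8374

step 1: w=[0.5021, 0.4718, 0.0246, 0.0016, 0.0000, 0.0000, 0.0000, 0.0000, 0.0000, 0.0000]  mean=-2.1928  Neff=2.1042  idx=[0, 0, 0, 0, 0, 1, 1, 1, 1, 1]
step 2: w=[0.1002, 0.1002, 0.1002, 0.1002, 0.1002, 0.0998, 0.0998, 0.0998, 0.0998, 0.0998]  mean=-2.2401  Neff=10.0000  idx=[0, 1, 2, 3, 4, 5, 6, 7, 8, 9]
step 3: w=[0.0637, 0.0637, 0.0637, 0.0637, 0.0637, 0.1363, 0.1363, 0.1363, 0.1363, 0.1363]  mean=-2.2182  Neff=8.8374  idx=[1, 2, 4, 5, 6, 6, 7, 8, 9, 9]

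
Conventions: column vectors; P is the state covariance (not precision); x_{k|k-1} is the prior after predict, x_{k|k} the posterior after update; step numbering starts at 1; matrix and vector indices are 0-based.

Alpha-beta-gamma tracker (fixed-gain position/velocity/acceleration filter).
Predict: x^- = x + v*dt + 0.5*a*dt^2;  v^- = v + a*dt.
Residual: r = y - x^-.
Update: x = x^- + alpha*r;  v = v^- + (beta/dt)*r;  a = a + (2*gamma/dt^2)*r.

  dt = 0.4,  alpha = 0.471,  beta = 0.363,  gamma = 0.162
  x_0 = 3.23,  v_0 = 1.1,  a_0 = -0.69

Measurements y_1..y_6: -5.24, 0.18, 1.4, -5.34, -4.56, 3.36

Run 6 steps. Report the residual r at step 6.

resid = 7.0878

step 1: x_pred=3.6148  r=-8.8548  x^+=-0.5558  v^+=-7.2117  a^+=-18.6210
step 2: x_pred=-4.9302  r=5.1102  x^+=-2.5233  v^+=-10.0226  a^+=-8.2729
step 3: x_pred=-7.1942  r=8.5942  x^+=-3.1463  v^+=-5.5326  a^+=9.1303
step 4: x_pred=-4.6289  r=-0.7111  x^+=-4.9638  v^+=-2.5257  a^+=7.6904
step 5: x_pred=-5.3589  r=0.7989  x^+=-4.9826  v^+=1.2754  a^+=9.3082
step 6: x_pred=-3.7278  r=7.0878  x^+=-0.3894  v^+=11.4309  a^+=23.6610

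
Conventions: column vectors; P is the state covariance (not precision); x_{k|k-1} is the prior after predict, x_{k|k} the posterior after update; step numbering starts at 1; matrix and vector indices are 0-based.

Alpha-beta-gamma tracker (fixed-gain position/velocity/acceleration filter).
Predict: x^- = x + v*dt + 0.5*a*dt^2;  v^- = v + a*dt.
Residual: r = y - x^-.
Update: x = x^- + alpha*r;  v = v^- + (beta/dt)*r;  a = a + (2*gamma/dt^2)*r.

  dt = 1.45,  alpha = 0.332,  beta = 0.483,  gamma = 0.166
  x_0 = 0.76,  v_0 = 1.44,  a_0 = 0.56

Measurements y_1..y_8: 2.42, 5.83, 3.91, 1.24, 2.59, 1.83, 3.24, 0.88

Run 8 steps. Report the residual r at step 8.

step 1: x_pred=3.4367  r=-1.0167  x^+=3.0992  v^+=1.9133  a^+=0.3995
step 2: x_pred=6.2934  r=-0.4634  x^+=6.1396  v^+=2.3382  a^+=0.3263
step 3: x_pred=9.8729  r=-5.9629  x^+=7.8932  v^+=0.8250  a^+=-0.6153
step 4: x_pred=8.4427  r=-7.2027  x^+=6.0514  v^+=-2.4664  a^+=-1.7527
step 5: x_pred=0.6326  r=1.9574  x^+=1.2824  v^+=-4.3558  a^+=-1.4436
step 6: x_pred=-6.5510  r=8.3810  x^+=-3.7685  v^+=-3.6572  a^+=-0.1202
step 7: x_pred=-9.1977  r=12.4377  x^+=-5.0684  v^+=0.3116  a^+=1.8439
step 8: x_pred=-2.6782  r=3.5582  x^+=-1.4969  v^+=4.1705  a^+=2.4057

resid = 3.5582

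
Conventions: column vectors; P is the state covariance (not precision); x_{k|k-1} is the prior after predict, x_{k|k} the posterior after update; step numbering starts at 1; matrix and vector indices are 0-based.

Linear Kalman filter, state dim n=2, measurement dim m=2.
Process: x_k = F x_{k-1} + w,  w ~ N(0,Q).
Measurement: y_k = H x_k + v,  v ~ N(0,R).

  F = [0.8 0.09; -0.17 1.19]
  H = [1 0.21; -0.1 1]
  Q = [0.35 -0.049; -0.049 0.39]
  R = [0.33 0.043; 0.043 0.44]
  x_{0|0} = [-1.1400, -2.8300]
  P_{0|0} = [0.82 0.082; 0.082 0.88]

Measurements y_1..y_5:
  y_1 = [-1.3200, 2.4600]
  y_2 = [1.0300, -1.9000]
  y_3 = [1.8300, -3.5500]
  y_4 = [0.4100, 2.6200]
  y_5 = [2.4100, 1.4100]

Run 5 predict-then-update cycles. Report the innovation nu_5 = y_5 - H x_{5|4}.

step 1: x^-=[-1.1667, -3.1739]  P^-=[0.8937 0.0105; 0.0105 1.6267]  S=[1.2999 0.3055; 0.3055 2.0735]  K=[0.7232 -0.1446; 0.0897 0.7708]  nu=[0.5132, 5.5172]  x^+=[-1.5933, 1.1247]  P^+=[0.2344 -0.0091; -0.0091 0.3421]
step 2: x^-=[-1.1734, 1.6093]  P^-=[0.5015 -0.0527; -0.0527 0.8849]  S=[0.8483 0.1270; 0.1270 1.3404]  K=[0.5980 -0.1334; 0.0583 0.6586]  nu=[1.8655, -3.6266]  x^+=[0.4261, -0.6704]  P^+=[0.1945 -0.0136; -0.0136 0.2909]
step 3: x^-=[0.2806, -0.8702]  P^-=[0.4749 -0.0570; -0.0570 0.8131]  S=[0.8168 0.1105; 0.1105 1.2692]  K=[0.5847 -0.1332; 0.0526 0.6405]  nu=[1.7322, -2.6517]  x^+=[1.6467, -2.4775]  P^+=[0.1903 -0.0144; -0.0144 0.2826]
step 4: x^-=[1.0944, -3.2281]  P^-=[0.4720 -0.0581; -0.0581 0.8016]  S=[0.8129 0.1072; 0.1072 1.2579]  K=[0.5832 -0.1334; 0.0515 0.6375]  nu=[-0.0065, 5.9576]  x^+=[0.2956, 0.5692]  P^+=[0.1898 -0.0147; -0.0147 0.2812]
step 5: x^-=[0.2877, 0.6272]  P^-=[0.4716 -0.0584; -0.0584 0.7997]  S=[0.8124 0.1066; 0.1066 1.2561]  K=[0.5830 -0.1335; 0.0512 0.6369]  nu=[1.9906, 0.8116]  x^+=[1.3398, 1.2461]  P^+=[0.1897 -0.0147; -0.0147 0.2810]

innov = [1.9906, 0.8116]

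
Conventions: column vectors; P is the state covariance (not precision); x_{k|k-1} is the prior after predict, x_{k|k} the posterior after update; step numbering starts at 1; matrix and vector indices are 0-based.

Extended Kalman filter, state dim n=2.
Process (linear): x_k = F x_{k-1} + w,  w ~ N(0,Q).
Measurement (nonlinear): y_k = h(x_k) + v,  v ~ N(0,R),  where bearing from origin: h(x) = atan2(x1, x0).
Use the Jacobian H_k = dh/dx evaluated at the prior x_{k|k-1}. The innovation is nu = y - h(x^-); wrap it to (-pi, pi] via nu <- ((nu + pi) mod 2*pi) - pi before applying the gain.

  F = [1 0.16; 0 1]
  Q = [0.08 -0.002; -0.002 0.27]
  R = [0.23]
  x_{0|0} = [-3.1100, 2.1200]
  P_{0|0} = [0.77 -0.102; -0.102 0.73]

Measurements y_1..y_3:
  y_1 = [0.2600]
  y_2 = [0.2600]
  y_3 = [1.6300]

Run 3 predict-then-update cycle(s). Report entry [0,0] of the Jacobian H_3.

H_jac[0,0] = -0.2281

step 1: x^-=[-2.7708, 2.1200]  P^-=[0.8360 0.0128; 0.0128 1.0000]  H_jac=[-0.1742 -0.2276]  S=[0.3082]  K=[-0.4819; -0.7459]  nu=[-2.2285]  x^+=[-1.6968, 3.7821]  P^+=[0.7645 -0.0980; -0.0980 0.8285]
step 2: x^-=[-1.0917, 3.7821]  P^-=[0.8343 0.0326; 0.0326 1.0985]  H_jac=[-0.2441 -0.0704]  S=[0.2863]  K=[-0.7193; -0.2981]  nu=[-1.5918]  x^+=[0.0534, 4.2567]  P^+=[0.6862 -0.0288; -0.0288 1.0731]
step 3: x^-=[0.7344, 4.2567]  P^-=[0.7844 0.1409; 0.1409 1.3431]  H_jac=[-0.2281 0.0394]  S=[0.2704]  K=[-0.6414; 0.0767]  nu=[0.2301]  x^+=[0.5869, 4.2743]  P^+=[0.6732 0.1542; 0.1542 1.3415]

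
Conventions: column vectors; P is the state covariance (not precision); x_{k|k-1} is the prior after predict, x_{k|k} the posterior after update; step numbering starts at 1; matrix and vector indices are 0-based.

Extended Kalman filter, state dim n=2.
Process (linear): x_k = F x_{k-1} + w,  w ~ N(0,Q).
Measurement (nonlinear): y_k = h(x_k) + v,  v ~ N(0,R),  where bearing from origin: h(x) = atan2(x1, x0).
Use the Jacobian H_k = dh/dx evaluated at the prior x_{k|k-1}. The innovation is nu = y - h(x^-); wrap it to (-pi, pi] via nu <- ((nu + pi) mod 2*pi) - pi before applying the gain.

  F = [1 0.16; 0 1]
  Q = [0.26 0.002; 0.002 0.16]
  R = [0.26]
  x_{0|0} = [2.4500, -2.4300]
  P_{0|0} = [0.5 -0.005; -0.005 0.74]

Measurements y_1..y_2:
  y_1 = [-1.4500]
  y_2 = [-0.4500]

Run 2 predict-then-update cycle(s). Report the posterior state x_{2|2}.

x_post = [1.8192, -2.4738]

step 1: x^-=[2.0612, -2.4300]  P^-=[0.7773 0.1154; 0.1154 0.9000]  H_jac=[0.2393 0.2030]  S=[0.3528]  K=[0.5937; 0.5961]  nu=[-0.5827]  x^+=[1.7153, -2.7773]  P^+=[0.6530 -0.0095; -0.0095 0.7746]
step 2: x^-=[1.2709, -2.7773]  P^-=[0.9298 0.1165; 0.1165 0.9346]  H_jac=[0.2977 0.1362]  S=[0.3692]  K=[0.7927; 0.4388]  nu=[0.6916]  x^+=[1.8192, -2.4738]  P^+=[0.6978 -0.0120; -0.0120 0.8635]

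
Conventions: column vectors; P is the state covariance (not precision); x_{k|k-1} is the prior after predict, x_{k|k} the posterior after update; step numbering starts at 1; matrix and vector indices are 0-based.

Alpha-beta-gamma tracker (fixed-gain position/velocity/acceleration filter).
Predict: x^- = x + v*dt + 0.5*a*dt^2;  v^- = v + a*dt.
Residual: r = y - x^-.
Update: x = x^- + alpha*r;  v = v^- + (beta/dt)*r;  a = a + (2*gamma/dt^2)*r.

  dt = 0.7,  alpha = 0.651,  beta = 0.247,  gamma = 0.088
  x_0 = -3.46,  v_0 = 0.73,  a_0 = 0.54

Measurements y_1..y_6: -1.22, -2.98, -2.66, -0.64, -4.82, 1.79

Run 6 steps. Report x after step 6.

step 1: x_pred=-2.8167  r=1.5967  x^+=-1.7772  v^+=1.6714  a^+=1.1135
step 2: x_pred=-0.3345  r=-2.6455  x^+=-2.0567  v^+=1.5174  a^+=0.1633
step 3: x_pred=-0.9545  r=-1.7055  x^+=-2.0648  v^+=1.0299  a^+=-0.4493
step 4: x_pred=-1.4540  r=0.8140  x^+=-0.9241  v^+=1.0026  a^+=-0.1569
step 5: x_pred=-0.2607  r=-4.5593  x^+=-3.2288  v^+=-0.7161  a^+=-1.7946
step 6: x_pred=-4.1697  r=5.9597  x^+=-0.2899  v^+=0.1307  a^+=0.3461

x_post = -0.2899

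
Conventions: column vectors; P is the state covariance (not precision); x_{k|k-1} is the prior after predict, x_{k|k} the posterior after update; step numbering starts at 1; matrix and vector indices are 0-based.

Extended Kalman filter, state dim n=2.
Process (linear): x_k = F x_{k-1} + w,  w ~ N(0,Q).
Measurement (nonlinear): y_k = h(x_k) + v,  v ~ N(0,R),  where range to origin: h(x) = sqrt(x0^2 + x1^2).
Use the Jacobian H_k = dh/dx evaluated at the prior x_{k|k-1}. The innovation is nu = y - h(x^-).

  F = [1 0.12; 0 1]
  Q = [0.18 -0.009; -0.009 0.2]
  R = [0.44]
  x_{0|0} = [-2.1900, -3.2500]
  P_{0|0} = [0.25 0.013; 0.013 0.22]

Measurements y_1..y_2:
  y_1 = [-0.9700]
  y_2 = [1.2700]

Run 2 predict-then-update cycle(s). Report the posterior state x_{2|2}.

step 1: x^-=[-2.5800, -3.2500]  P^-=[0.4363 0.0304; 0.0304 0.4200]  H_jac=[-0.6218 -0.7832]  S=[0.8959]  K=[-0.3294; -0.3883]  nu=[-5.1196]  x^+=[-0.8938, -1.2622]  P^+=[0.3391 -0.0842; -0.0842 0.2849]
step 2: x^-=[-1.0453, -1.2622]  P^-=[0.5030 -0.0590; -0.0590 0.4849]  H_jac=[-0.6378 -0.7702]  S=[0.8743]  K=[-0.3150; -0.3841]  nu=[-0.3689]  x^+=[-0.9291, -1.1205]  P^+=[0.4163 -0.1648; -0.1648 0.3559]

x_post = [-0.9291, -1.1205]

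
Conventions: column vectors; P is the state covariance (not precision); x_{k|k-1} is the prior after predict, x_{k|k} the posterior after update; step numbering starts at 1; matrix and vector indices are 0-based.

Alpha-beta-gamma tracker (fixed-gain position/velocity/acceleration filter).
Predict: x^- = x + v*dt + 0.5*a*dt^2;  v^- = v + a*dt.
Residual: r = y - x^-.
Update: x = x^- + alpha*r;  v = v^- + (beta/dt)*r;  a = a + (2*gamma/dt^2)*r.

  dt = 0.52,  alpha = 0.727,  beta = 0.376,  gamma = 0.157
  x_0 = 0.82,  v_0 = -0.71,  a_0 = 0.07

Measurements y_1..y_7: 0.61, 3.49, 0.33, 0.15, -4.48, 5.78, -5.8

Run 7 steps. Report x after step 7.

step 1: x_pred=0.4603  r=0.1497  x^+=0.5691  v^+=-0.5653  a^+=0.2439
step 2: x_pred=0.3081  r=3.1819  x^+=2.6213  v^+=1.8622  a^+=3.9388
step 3: x_pred=4.1222  r=-3.7922  x^+=1.3653  v^+=1.1683  a^+=-0.4649
step 4: x_pred=1.9100  r=-1.7600  x^+=0.6305  v^+=-0.3460  a^+=-2.5086
step 5: x_pred=0.1114  r=-4.5914  x^+=-3.2266  v^+=-4.9704  a^+=-7.8403
step 6: x_pred=-6.8712  r=12.6512  x^+=2.3262  v^+=0.1004  a^+=6.8507
step 7: x_pred=3.3047  r=-9.1047  x^+=-3.3144  v^+=-2.9206  a^+=-3.7220

x_post = -3.3144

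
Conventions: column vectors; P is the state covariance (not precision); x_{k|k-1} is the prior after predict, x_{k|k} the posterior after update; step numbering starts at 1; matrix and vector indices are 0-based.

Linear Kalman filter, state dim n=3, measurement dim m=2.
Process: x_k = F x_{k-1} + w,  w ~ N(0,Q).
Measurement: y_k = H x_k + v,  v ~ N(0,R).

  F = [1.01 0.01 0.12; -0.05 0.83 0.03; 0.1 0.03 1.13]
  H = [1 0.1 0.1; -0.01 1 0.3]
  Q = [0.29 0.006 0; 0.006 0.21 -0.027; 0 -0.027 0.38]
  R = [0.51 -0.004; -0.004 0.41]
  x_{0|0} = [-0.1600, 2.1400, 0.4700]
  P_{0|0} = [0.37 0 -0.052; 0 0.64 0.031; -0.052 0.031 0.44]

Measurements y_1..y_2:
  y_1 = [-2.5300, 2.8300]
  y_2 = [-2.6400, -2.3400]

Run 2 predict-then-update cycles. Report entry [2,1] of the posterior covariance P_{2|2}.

P_post[2,1] = -0.2500

step 1: x^-=[-0.0838, 1.7983, 0.5793]  P^-=[0.6613 -0.0040 0.0377; -0.0040 0.6539 0.0339; 0.0377 0.0339 0.9365]  S=[1.1946 0.0946; 0.0946 1.1684]  K=[0.5599 -0.0447; 0.0093 0.5676; 0.0921 0.2617]  nu=[-2.6840, 0.8571]  x^+=[-1.6249, 2.2598, 0.5564]  P^+=[0.2892 -0.0106 -0.0237; -0.0106 0.2763 -0.1459; -0.0237 -0.1459 0.8418]
step 2: x^-=[-1.5518, 1.9736, 0.5341]  P^-=[0.5908 -0.0273 0.1136; -0.0273 0.3955 -0.1296; 0.1136 -0.1296 1.4427]  S=[1.1339 0.0628; 0.0628 0.8576]  K=[0.5308 -0.0378; -0.0238 0.4180; 0.1973 0.3378]  nu=[-1.3390, -4.4893]  x^+=[-2.0927, 0.1290, -1.2468]  P^+=[0.2727 -0.0134 -0.0050; -0.0134 0.2463 -0.2500; -0.0050 -0.2500 1.2923]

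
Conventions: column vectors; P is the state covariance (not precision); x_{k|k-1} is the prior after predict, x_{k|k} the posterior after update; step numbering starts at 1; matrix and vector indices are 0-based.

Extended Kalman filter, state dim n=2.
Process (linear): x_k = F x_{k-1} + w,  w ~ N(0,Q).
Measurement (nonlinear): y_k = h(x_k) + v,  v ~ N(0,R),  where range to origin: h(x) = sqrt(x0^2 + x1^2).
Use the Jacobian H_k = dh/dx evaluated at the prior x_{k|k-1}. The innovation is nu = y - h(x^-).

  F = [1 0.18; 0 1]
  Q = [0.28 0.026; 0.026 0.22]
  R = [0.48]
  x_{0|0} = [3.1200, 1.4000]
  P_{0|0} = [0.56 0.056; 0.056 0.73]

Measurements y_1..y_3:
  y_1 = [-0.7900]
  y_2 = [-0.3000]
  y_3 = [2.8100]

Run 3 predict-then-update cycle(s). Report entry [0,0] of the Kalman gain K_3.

K[0,0] = 0.5840

step 1: x^-=[3.3720, 1.4000]  P^-=[0.8838 0.2134; 0.2134 0.9500]  H_jac=[0.9236 0.3834]  S=[1.5247]  K=[0.5890; 0.3682]  nu=[-4.4411]  x^+=[0.7561, -0.2351]  P^+=[0.3548 -0.1173; -0.1173 0.7433]
step 2: x^-=[0.7138, -0.2351]  P^-=[0.6167 0.0425; 0.0425 0.9633]  H_jac=[0.9498 -0.3129]  S=[1.1053]  K=[0.5179; -0.2361]  nu=[-1.0515]  x^+=[0.1692, 0.0132]  P^+=[0.3203 0.1777; 0.1777 0.9017]
step 3: x^-=[0.1716, 0.0132]  P^-=[0.6934 0.3660; 0.3660 1.1217]  H_jac=[0.9971 0.0765]  S=[1.2317]  K=[0.5840; 0.3659]  nu=[2.6379]  x^+=[1.7122, 0.9784]  P^+=[0.2733 0.1028; 0.1028 0.9568]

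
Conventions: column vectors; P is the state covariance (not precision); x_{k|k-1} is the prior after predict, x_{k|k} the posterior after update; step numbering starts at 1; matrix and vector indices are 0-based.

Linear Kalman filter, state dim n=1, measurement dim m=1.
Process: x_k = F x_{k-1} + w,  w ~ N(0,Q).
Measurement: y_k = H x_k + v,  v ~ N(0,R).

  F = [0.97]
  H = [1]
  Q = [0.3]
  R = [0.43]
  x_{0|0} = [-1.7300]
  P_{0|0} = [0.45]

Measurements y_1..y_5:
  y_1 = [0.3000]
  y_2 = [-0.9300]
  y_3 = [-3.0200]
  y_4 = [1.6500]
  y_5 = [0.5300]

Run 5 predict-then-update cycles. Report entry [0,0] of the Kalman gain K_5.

step 1: x^-=[-1.6781]  P^-=[0.7234]  S=[1.1534]  K=[0.6272]  nu=[1.9781]  x^+=[-0.4375]  P^+=[0.2697]
step 2: x^-=[-0.4243]  P^-=[0.5538]  S=[0.9838]  K=[0.5629]  nu=[-0.5057]  x^+=[-0.7090]  P^+=[0.2420]
step 3: x^-=[-0.6877]  P^-=[0.5277]  S=[0.9577]  K=[0.5510]  nu=[-2.3323]  x^+=[-1.9729]  P^+=[0.2369]
step 4: x^-=[-1.9137]  P^-=[0.5229]  S=[0.9529]  K=[0.5488]  nu=[3.5637]  x^+=[0.0419]  P^+=[0.2360]
step 5: x^-=[0.0407]  P^-=[0.5220]  S=[0.9520]  K=[0.5483]  nu=[0.4893]  x^+=[0.3090]  P^+=[0.2358]

K[0,0] = 0.5483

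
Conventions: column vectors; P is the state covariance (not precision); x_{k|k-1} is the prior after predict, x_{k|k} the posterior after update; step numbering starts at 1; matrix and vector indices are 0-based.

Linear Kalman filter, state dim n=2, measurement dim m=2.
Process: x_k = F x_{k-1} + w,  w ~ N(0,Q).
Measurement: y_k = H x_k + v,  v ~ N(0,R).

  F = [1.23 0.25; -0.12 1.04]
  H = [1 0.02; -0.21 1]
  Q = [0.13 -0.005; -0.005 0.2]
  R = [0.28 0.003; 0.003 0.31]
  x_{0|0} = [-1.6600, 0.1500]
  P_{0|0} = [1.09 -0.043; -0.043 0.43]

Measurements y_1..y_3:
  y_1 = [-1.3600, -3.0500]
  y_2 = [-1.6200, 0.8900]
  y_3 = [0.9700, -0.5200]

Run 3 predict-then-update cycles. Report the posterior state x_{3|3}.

x_post = [-0.3296, -0.3872]

step 1: x^-=[-2.0043, 0.3552]  P^-=[1.7795 -0.1078; -0.1078 0.6915]  S=[2.0555 -0.4642; -0.4642 1.1253]  K=[0.8470 -0.0785; 0.1076 0.6791]  nu=[0.6372, -3.8261]  x^+=[-1.1643, -2.1744]  P^+=[0.2364 0.0278; 0.0278 0.2167]
step 2: x^-=[-1.9757, -2.1216]  P^-=[0.5183 0.0512; 0.0512 0.4308]  S=[0.8005 -0.0462; -0.0462 0.7422]  K=[0.6466 -0.0374; 0.1078 0.5727]  nu=[0.3981, 2.5967]  x^+=[-1.8153, -0.5915]  P^+=[0.1804 0.0282; 0.0282 0.1838]
step 3: x^-=[-2.3807, -0.3974]  P^-=[0.4317 0.0514; 0.0514 0.3943]  S=[0.7139 -0.0286; -0.0286 0.7018]  K=[0.6049 -0.0313; 0.1051 0.5508]  nu=[3.3587, -0.6226]  x^+=[-0.3296, -0.3872]  P^+=[0.1687 0.0275; 0.0275 0.1768]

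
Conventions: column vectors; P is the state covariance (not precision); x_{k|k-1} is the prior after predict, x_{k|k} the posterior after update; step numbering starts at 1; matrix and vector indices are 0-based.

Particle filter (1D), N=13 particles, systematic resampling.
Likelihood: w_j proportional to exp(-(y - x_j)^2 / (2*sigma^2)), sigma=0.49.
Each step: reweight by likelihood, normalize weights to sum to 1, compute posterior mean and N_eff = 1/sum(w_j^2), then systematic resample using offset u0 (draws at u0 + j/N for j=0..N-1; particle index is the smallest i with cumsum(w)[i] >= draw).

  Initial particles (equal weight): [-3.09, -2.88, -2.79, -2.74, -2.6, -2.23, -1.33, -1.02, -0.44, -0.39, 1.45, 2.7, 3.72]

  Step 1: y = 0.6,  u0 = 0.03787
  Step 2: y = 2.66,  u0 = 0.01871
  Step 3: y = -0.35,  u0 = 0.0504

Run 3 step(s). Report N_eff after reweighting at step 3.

step 1: w=[0.0000, 0.0000, 0.0000, 0.0000, 0.0000, 0.0000, 0.0009, 0.0092, 0.2276, 0.2812, 0.4808, 0.0002, 0.0000]  mean=0.4774  Neff=2.7609  idx=[8, 8, 8, 9, 9, 9, 9, 10, 10, 10, 10, 10, 10]
step 2: w=[0.0000, 0.0000, 0.0000, 0.0000, 0.0000, 0.0000, 0.0000, 0.1667, 0.1667, 0.1667, 0.1667, 0.1667, 0.1667]  mean=1.4500  Neff=6.0000  idx=[7, 7, 8, 8, 8, 9, 9, 10, 10, 11, 11, 12, 12]
step 3: w=[0.0769, 0.0769, 0.0769, 0.0769, 0.0769, 0.0769, 0.0769, 0.0769, 0.0769, 0.0769, 0.0769, 0.0769, 0.0769]  mean=1.4500  Neff=13.0000  idx=[0, 1, 2, 3, 4, 5, 6, 7, 8, 9, 10, 11, 12]

N_eff = 13.0000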